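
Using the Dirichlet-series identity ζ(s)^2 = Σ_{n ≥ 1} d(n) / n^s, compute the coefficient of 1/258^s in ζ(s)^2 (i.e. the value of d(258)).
d(258) = 8

ζ(s)^2 = (Σ 1/m^s)(Σ 1/k^s). The coefficient of 1/n^s in the product is the number of ordered pairs (m, k) with mk = n, which equals d(n). For n = 258, divisors are [1, 2, 3, 6, 43, 86, 129, 258], so d(258) = 8.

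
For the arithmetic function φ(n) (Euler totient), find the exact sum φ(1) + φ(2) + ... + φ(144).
Σ_{n ≤ 144} φ(n) = 6330

Compute φ(n) for each 1 ≤ n ≤ 144: φ(1) = 1, φ(2) = 1, φ(3) = 2, φ(4) = 2, φ(5) = 4, φ(6) = 2, φ(7) = 6, φ(8) = 4, φ(9) = 6, φ(10) = 4, φ(11) = 10, φ(12) = 4, φ(13) = 12, φ(14) = 6, φ(15) = 8, φ(16) = 8, φ(17) = 16, φ(18) = 6, φ(19) = 18, φ(20) = 8, φ(21) = 12, φ(22) = 10, φ(23) = 22, φ(24) = 8, φ(25) = 20, φ(26) = 12, φ(27) = 18, φ(28) = 12, φ(29) = 28, φ(30) = 8, φ(31) = 30, φ(32) = 16, φ(33) = 20, φ(34) = 16, φ(35) = 24, φ(36) = 12, φ(37) = 36, φ(38) = 18, φ(39) = 24, φ(40) = 16, φ(41) = 40, φ(42) = 12, φ(43) = 42, φ(44) = 20, φ(45) = 24, φ(46) = 22, φ(47) = 46, φ(48) = 16, φ(49) = 42, φ(50) = 20, φ(51) = 32, φ(52) = 24, φ(53) = 52, φ(54) = 18, φ(55) = 40, φ(56) = 24, φ(57) = 36, φ(58) = 28, φ(59) = 58, φ(60) = 16, φ(61) = 60, φ(62) = 30, φ(63) = 36, φ(64) = 32, φ(65) = 48, φ(66) = 20, φ(67) = 66, φ(68) = 32, φ(69) = 44, φ(70) = 24, φ(71) = 70, φ(72) = 24, φ(73) = 72, φ(74) = 36, φ(75) = 40, φ(76) = 36, φ(77) = 60, φ(78) = 24, φ(79) = 78, φ(80) = 32, φ(81) = 54, φ(82) = 40, φ(83) = 82, φ(84) = 24, φ(85) = 64, φ(86) = 42, φ(87) = 56, φ(88) = 40, φ(89) = 88, φ(90) = 24, φ(91) = 72, φ(92) = 44, φ(93) = 60, φ(94) = 46, φ(95) = 72, φ(96) = 32, φ(97) = 96, φ(98) = 42, φ(99) = 60, φ(100) = 40, φ(101) = 100, φ(102) = 32, φ(103) = 102, φ(104) = 48, φ(105) = 48, φ(106) = 52, φ(107) = 106, φ(108) = 36, φ(109) = 108, φ(110) = 40, φ(111) = 72, φ(112) = 48, φ(113) = 112, φ(114) = 36, φ(115) = 88, φ(116) = 56, φ(117) = 72, φ(118) = 58, φ(119) = 96, φ(120) = 32, φ(121) = 110, φ(122) = 60, φ(123) = 80, φ(124) = 60, φ(125) = 100, φ(126) = 36, φ(127) = 126, φ(128) = 64, φ(129) = 84, φ(130) = 48, φ(131) = 130, φ(132) = 40, φ(133) = 108, φ(134) = 66, φ(135) = 72, φ(136) = 64, φ(137) = 136, φ(138) = 44, φ(139) = 138, φ(140) = 48, φ(141) = 92, φ(142) = 70, φ(143) = 120, φ(144) = 48. Summing all 144 values: 6330. (Average order: Σ_{n ≤ x} φ(n) ~ (3/π²) x². For x = 144, (3/π²)·144² ≈ 6302.99.)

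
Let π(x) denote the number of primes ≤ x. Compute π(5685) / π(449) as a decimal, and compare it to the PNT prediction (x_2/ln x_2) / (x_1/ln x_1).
π(5685)/π(449) = 748/87 ≈ 8.5977;  PNT prediction ≈ 8.9437.

π(449) = 87 and π(5685) = 748, so π(5685)/π(449) ≈ 8.5977. The PNT-predicted ratio is (5685/ln(5685)) / (449/ln(449)) ≈ 8.9437. The two agree to within a few percent, as expected.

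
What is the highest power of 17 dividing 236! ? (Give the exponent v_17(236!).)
v_17(236!) = 13

Legendre's formula: v_p(n!) = Σ_{k ≥ 1} ⌊n / p^k⌋. For p = 17, n = 236, the terms are:
  ⌊236/17^1⌋ = ⌊236/17⌋ = 13
(the next term ⌊236/17^2⌋ = 0, terminating the sum). Summing: v_17(236!) = 13 = 13.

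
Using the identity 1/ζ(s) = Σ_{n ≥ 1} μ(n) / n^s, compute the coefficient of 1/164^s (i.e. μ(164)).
μ(164) = 0

Factor n = 164 = 2^2 · 41. μ(n) = 0 if any exponent ≥ 2 (not squarefree); otherwise μ(n) = (−1)^{ω(n)} where ω(n) is the number of distinct prime factors. Applying: μ(164) = 0.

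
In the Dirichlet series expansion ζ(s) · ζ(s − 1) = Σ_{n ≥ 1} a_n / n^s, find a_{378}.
σ(378) = 960

In the product (Σ m^0/m^s)(Σ k / k^s) = Σ (Σ_{d | n} d) / n^s, the coefficient of 1/n^s is σ(n) = Σ_{d | n} d. For n = 378, divisors are [1, 2, 3, 6, 7, 9, 14, 18, 21, 27, 42, 54, 63, 126, 189, 378]; summing: σ(378) = 960.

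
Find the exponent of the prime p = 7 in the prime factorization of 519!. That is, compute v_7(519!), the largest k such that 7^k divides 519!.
v_7(519!) = 85

Legendre's formula: v_p(n!) = Σ_{k ≥ 1} ⌊n / p^k⌋. For p = 7, n = 519, the terms are:
  ⌊519/7^1⌋ = ⌊519/7⌋ = 74
  ⌊519/7^2⌋ = ⌊519/49⌋ = 10
  ⌊519/7^3⌋ = ⌊519/343⌋ = 1
(the next term ⌊519/7^4⌋ = 0, terminating the sum). Summing: v_7(519!) = 74 + 10 + 1 = 85.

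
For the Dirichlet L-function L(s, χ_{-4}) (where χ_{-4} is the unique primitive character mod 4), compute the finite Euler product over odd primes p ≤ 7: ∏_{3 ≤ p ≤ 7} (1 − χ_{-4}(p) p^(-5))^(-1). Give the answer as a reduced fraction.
∏ = 12762815625/12811998848

The odd primes p ≤ 7 are [3, 5, 7]. For each, χ(p) = 1 if p ≡ 1 mod 4, χ(p) = −1 if p ≡ 3 mod 4. Taking (1 − χ(p)/p^5)^(-1) = p^5/(p^5 − χ(p)): (1 − (-1)/3^5)^(-1) · (1 − (1)/5^5)^(-1) · (1 − (-1)/7^5)^(-1) = 12762815625/12811998848.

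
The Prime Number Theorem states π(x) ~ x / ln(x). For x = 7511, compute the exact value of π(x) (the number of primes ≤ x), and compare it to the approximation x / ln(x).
π(7511) = 951;  x/ln(x) ≈ 841.65;  relative error ≈ 11.50%.

Directly count primes up to 7511: π(7511) = 951. The PNT approximation gives 7511/ln(7511) ≈ 7511/8.92412 ≈ 841.65. Relative error (π(x) − x/ln(x)) / π(x) ≈ 11.50%; the approximation is known to undercount slightly (Li(x) is a better estimate).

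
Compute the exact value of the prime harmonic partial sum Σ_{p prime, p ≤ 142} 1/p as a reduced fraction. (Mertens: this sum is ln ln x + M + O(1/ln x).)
Σ 1/p = 18825509850919239131453102166593625244431364344421618363/10014646650599190067509233131649940057366334653200433090

π(142) = 34, so the primes ≤ 142 are [2, 3, 5, 7, 11, 13, 17, 19, 23, 29, 31, 37, 41, 43, 47, 53, 59, 61, 67, 71, 73, 79, 83, 89, 97, 101, 103, 107, 109, 113, 127, 131, 137, 139]. Summing 1/p over these primes: 18825509850919239131453102166593625244431364344421618363/10014646650599190067509233131649940057366334653200433090 ≈ 1.8798. Mertens estimate ln ln(142) + 0.2615 ≈ 1.8621.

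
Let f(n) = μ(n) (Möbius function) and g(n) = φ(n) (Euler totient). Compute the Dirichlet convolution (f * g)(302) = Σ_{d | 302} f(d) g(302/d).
(μ * φ)(302) = 0

Divisors of 302: [1, 2, 151, 302]. For each d | 302:
  d = 1: μ(1) · φ(302/1) = 1 · 150 = 150
  d = 2: μ(2) · φ(302/2) = -1 · 150 = -150
  d = 151: μ(151) · φ(302/151) = -1 · 1 = -1
  d = 302: μ(302) · φ(302/302) = 1 · 1 = 1
Summing: (μ * φ)(302) = 150 + -150 + -1 + 1 = 0.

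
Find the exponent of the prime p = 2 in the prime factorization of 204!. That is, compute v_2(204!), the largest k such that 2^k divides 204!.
v_2(204!) = 200

Legendre's formula: v_p(n!) = Σ_{k ≥ 1} ⌊n / p^k⌋. For p = 2, n = 204, the terms are:
  ⌊204/2^1⌋ = ⌊204/2⌋ = 102
  ⌊204/2^2⌋ = ⌊204/4⌋ = 51
  ⌊204/2^3⌋ = ⌊204/8⌋ = 25
  ⌊204/2^4⌋ = ⌊204/16⌋ = 12
  ⌊204/2^5⌋ = ⌊204/32⌋ = 6
  ⌊204/2^6⌋ = ⌊204/64⌋ = 3
  ⌊204/2^7⌋ = ⌊204/128⌋ = 1
(the next term ⌊204/2^8⌋ = 0, terminating the sum). Summing: v_2(204!) = 102 + 51 + 25 + 12 + 6 + 3 + 1 = 200.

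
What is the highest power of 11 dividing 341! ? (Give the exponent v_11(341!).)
v_11(341!) = 33

Legendre's formula: v_p(n!) = Σ_{k ≥ 1} ⌊n / p^k⌋. For p = 11, n = 341, the terms are:
  ⌊341/11^1⌋ = ⌊341/11⌋ = 31
  ⌊341/11^2⌋ = ⌊341/121⌋ = 2
(the next term ⌊341/11^3⌋ = 0, terminating the sum). Summing: v_11(341!) = 31 + 2 = 33.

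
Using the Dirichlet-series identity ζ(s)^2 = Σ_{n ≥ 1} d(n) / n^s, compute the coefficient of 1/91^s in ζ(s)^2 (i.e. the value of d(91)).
d(91) = 4

ζ(s)^2 = (Σ 1/m^s)(Σ 1/k^s). The coefficient of 1/n^s in the product is the number of ordered pairs (m, k) with mk = n, which equals d(n). For n = 91, divisors are [1, 7, 13, 91], so d(91) = 4.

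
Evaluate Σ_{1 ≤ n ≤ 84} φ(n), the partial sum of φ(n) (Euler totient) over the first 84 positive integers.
Σ_{n ≤ 84} φ(n) = 2166

Compute φ(n) for each 1 ≤ n ≤ 84: φ(1) = 1, φ(2) = 1, φ(3) = 2, φ(4) = 2, φ(5) = 4, φ(6) = 2, φ(7) = 6, φ(8) = 4, φ(9) = 6, φ(10) = 4, φ(11) = 10, φ(12) = 4, φ(13) = 12, φ(14) = 6, φ(15) = 8, φ(16) = 8, φ(17) = 16, φ(18) = 6, φ(19) = 18, φ(20) = 8, φ(21) = 12, φ(22) = 10, φ(23) = 22, φ(24) = 8, φ(25) = 20, φ(26) = 12, φ(27) = 18, φ(28) = 12, φ(29) = 28, φ(30) = 8, φ(31) = 30, φ(32) = 16, φ(33) = 20, φ(34) = 16, φ(35) = 24, φ(36) = 12, φ(37) = 36, φ(38) = 18, φ(39) = 24, φ(40) = 16, φ(41) = 40, φ(42) = 12, φ(43) = 42, φ(44) = 20, φ(45) = 24, φ(46) = 22, φ(47) = 46, φ(48) = 16, φ(49) = 42, φ(50) = 20, φ(51) = 32, φ(52) = 24, φ(53) = 52, φ(54) = 18, φ(55) = 40, φ(56) = 24, φ(57) = 36, φ(58) = 28, φ(59) = 58, φ(60) = 16, φ(61) = 60, φ(62) = 30, φ(63) = 36, φ(64) = 32, φ(65) = 48, φ(66) = 20, φ(67) = 66, φ(68) = 32, φ(69) = 44, φ(70) = 24, φ(71) = 70, φ(72) = 24, φ(73) = 72, φ(74) = 36, φ(75) = 40, φ(76) = 36, φ(77) = 60, φ(78) = 24, φ(79) = 78, φ(80) = 32, φ(81) = 54, φ(82) = 40, φ(83) = 82, φ(84) = 24. Summing all 84 values: 2166. (Average order: Σ_{n ≤ x} φ(n) ~ (3/π²) x². For x = 84, (3/π²)·84² ≈ 2144.77.)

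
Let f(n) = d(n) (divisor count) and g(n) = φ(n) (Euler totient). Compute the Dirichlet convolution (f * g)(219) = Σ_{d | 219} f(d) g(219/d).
(d * φ)(219) = 296

Divisors of 219: [1, 3, 73, 219]. For each d | 219:
  d = 1: d(1) · φ(219/1) = 1 · 144 = 144
  d = 3: d(3) · φ(219/3) = 2 · 72 = 144
  d = 73: d(73) · φ(219/73) = 2 · 2 = 4
  d = 219: d(219) · φ(219/219) = 4 · 1 = 4
Summing: (d * φ)(219) = 144 + 144 + 4 + 4 = 296.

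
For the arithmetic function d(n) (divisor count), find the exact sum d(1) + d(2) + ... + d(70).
Σ_{n ≤ 70} d(n) = 312

Compute d(n) for each 1 ≤ n ≤ 70: d(1) = 1, d(2) = 2, d(3) = 2, d(4) = 3, d(5) = 2, d(6) = 4, d(7) = 2, d(8) = 4, d(9) = 3, d(10) = 4, d(11) = 2, d(12) = 6, d(13) = 2, d(14) = 4, d(15) = 4, d(16) = 5, d(17) = 2, d(18) = 6, d(19) = 2, d(20) = 6, d(21) = 4, d(22) = 4, d(23) = 2, d(24) = 8, d(25) = 3, d(26) = 4, d(27) = 4, d(28) = 6, d(29) = 2, d(30) = 8, d(31) = 2, d(32) = 6, d(33) = 4, d(34) = 4, d(35) = 4, d(36) = 9, d(37) = 2, d(38) = 4, d(39) = 4, d(40) = 8, d(41) = 2, d(42) = 8, d(43) = 2, d(44) = 6, d(45) = 6, d(46) = 4, d(47) = 2, d(48) = 10, d(49) = 3, d(50) = 6, d(51) = 4, d(52) = 6, d(53) = 2, d(54) = 8, d(55) = 4, d(56) = 8, d(57) = 4, d(58) = 4, d(59) = 2, d(60) = 12, d(61) = 2, d(62) = 4, d(63) = 6, d(64) = 7, d(65) = 4, d(66) = 8, d(67) = 2, d(68) = 6, d(69) = 4, d(70) = 8. Summing all 70 values: 312. (Dirichlet's divisor formula: Σ_{n ≤ x} d(n) = x ln(x) + (2γ − 1) x + O(√x). For x = 70, the asymptotic estimate is ≈ 308.20.)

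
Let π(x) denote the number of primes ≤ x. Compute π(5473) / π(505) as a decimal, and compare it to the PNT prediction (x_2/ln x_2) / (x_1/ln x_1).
π(5473)/π(505) = 722/96 ≈ 7.5208;  PNT prediction ≈ 7.8372.

π(505) = 96 and π(5473) = 722, so π(5473)/π(505) ≈ 7.5208. The PNT-predicted ratio is (5473/ln(5473)) / (505/ln(505)) ≈ 7.8372. The two agree to within a few percent, as expected.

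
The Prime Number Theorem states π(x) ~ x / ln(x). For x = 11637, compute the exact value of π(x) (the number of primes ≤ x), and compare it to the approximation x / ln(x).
π(11637) = 1399;  x/ln(x) ≈ 1243.01;  relative error ≈ 11.15%.

Directly count primes up to 11637: π(11637) = 1399. The PNT approximation gives 11637/ln(11637) ≈ 11637/9.36194 ≈ 1243.01. Relative error (π(x) − x/ln(x)) / π(x) ≈ 11.15%; the approximation is known to undercount slightly (Li(x) is a better estimate).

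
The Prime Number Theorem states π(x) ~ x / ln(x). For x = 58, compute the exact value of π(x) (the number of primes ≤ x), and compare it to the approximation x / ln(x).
π(58) = 16;  x/ln(x) ≈ 14.28;  relative error ≈ 10.72%.

Directly count primes up to 58: π(58) = 16. The PNT approximation gives 58/ln(58) ≈ 58/4.06044 ≈ 14.28. Relative error (π(x) − x/ln(x)) / π(x) ≈ 10.72%; the approximation is known to undercount slightly (Li(x) is a better estimate).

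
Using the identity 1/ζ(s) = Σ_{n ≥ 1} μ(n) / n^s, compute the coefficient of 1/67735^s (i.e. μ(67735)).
μ(67735) = 1

Factor n = 67735 = 5 · 19 · 23 · 31. μ(n) = 0 if any exponent ≥ 2 (not squarefree); otherwise μ(n) = (−1)^{ω(n)} where ω(n) is the number of distinct prime factors. Applying: μ(67735) = 1.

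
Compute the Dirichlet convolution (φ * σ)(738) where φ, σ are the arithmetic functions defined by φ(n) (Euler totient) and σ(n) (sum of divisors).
(φ * σ)(738) = 8856

Divisors of 738: [1, 2, 3, 6, 9, 18, 41, 82, 123, 246, 369, 738]. For each d | 738:
  d = 1: φ(1) · σ(738/1) = 1 · 1638 = 1638
  d = 2: φ(2) · σ(738/2) = 1 · 546 = 546
  d = 3: φ(3) · σ(738/3) = 2 · 504 = 1008
  d = 6: φ(6) · σ(738/6) = 2 · 168 = 336
  d = 9: φ(9) · σ(738/9) = 6 · 126 = 756
  d = 18: φ(18) · σ(738/18) = 6 · 42 = 252
  d = 41: φ(41) · σ(738/41) = 40 · 39 = 1560
  d = 82: φ(82) · σ(738/82) = 40 · 13 = 520
  d = 123: φ(123) · σ(738/123) = 80 · 12 = 960
  d = 246: φ(246) · σ(738/246) = 80 · 4 = 320
  d = 369: φ(369) · σ(738/369) = 240 · 3 = 720
  d = 738: φ(738) · σ(738/738) = 240 · 1 = 240
Summing: (φ * σ)(738) = 1638 + 546 + 1008 + 336 + 756 + 252 + 1560 + 520 + 960 + 320 + 720 + 240 = 8856.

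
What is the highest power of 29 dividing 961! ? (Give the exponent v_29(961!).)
v_29(961!) = 34

Legendre's formula: v_p(n!) = Σ_{k ≥ 1} ⌊n / p^k⌋. For p = 29, n = 961, the terms are:
  ⌊961/29^1⌋ = ⌊961/29⌋ = 33
  ⌊961/29^2⌋ = ⌊961/841⌋ = 1
(the next term ⌊961/29^3⌋ = 0, terminating the sum). Summing: v_29(961!) = 33 + 1 = 34.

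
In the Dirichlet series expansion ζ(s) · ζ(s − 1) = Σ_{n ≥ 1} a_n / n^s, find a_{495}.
σ(495) = 936

In the product (Σ m^0/m^s)(Σ k / k^s) = Σ (Σ_{d | n} d) / n^s, the coefficient of 1/n^s is σ(n) = Σ_{d | n} d. For n = 495, divisors are [1, 3, 5, 9, 11, 15, 33, 45, 55, 99, 165, 495]; summing: σ(495) = 936.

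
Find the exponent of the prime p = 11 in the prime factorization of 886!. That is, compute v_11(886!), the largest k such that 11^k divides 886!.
v_11(886!) = 87

Legendre's formula: v_p(n!) = Σ_{k ≥ 1} ⌊n / p^k⌋. For p = 11, n = 886, the terms are:
  ⌊886/11^1⌋ = ⌊886/11⌋ = 80
  ⌊886/11^2⌋ = ⌊886/121⌋ = 7
(the next term ⌊886/11^3⌋ = 0, terminating the sum). Summing: v_11(886!) = 80 + 7 = 87.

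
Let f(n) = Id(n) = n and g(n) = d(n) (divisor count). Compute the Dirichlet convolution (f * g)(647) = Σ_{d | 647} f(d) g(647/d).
(Id * d)(647) = 649

Divisors of 647: [1, 647]. For each d | 647:
  d = 1: Id(1) · d(647/1) = 1 · 2 = 2
  d = 647: Id(647) · d(647/647) = 647 · 1 = 647
Summing: (Id * d)(647) = 2 + 647 = 649.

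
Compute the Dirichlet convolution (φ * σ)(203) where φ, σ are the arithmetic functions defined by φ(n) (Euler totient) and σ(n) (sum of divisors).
(φ * σ)(203) = 812

Divisors of 203: [1, 7, 29, 203]. For each d | 203:
  d = 1: φ(1) · σ(203/1) = 1 · 240 = 240
  d = 7: φ(7) · σ(203/7) = 6 · 30 = 180
  d = 29: φ(29) · σ(203/29) = 28 · 8 = 224
  d = 203: φ(203) · σ(203/203) = 168 · 1 = 168
Summing: (φ * σ)(203) = 240 + 180 + 224 + 168 = 812.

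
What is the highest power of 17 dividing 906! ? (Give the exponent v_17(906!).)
v_17(906!) = 56

Legendre's formula: v_p(n!) = Σ_{k ≥ 1} ⌊n / p^k⌋. For p = 17, n = 906, the terms are:
  ⌊906/17^1⌋ = ⌊906/17⌋ = 53
  ⌊906/17^2⌋ = ⌊906/289⌋ = 3
(the next term ⌊906/17^3⌋ = 0, terminating the sum). Summing: v_17(906!) = 53 + 3 = 56.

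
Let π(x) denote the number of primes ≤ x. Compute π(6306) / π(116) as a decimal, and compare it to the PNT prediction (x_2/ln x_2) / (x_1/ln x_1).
π(6306)/π(116) = 820/30 ≈ 27.3333;  PNT prediction ≈ 29.5357.

π(116) = 30 and π(6306) = 820, so π(6306)/π(116) ≈ 27.3333. The PNT-predicted ratio is (6306/ln(6306)) / (116/ln(116)) ≈ 29.5357. The two agree to within a few percent, as expected.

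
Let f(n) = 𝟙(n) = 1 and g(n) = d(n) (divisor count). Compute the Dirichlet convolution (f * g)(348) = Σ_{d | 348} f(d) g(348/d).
(𝟙 * d)(348) = 54

Divisors of 348: [1, 2, 3, 4, 6, 12, 29, 58, 87, 116, 174, 348]. For each d | 348:
  d = 1: 𝟙(1) · d(348/1) = 1 · 12 = 12
  d = 2: 𝟙(2) · d(348/2) = 1 · 8 = 8
  d = 3: 𝟙(3) · d(348/3) = 1 · 6 = 6
  d = 4: 𝟙(4) · d(348/4) = 1 · 4 = 4
  d = 6: 𝟙(6) · d(348/6) = 1 · 4 = 4
  d = 12: 𝟙(12) · d(348/12) = 1 · 2 = 2
  d = 29: 𝟙(29) · d(348/29) = 1 · 6 = 6
  d = 58: 𝟙(58) · d(348/58) = 1 · 4 = 4
  d = 87: 𝟙(87) · d(348/87) = 1 · 3 = 3
  d = 116: 𝟙(116) · d(348/116) = 1 · 2 = 2
  d = 174: 𝟙(174) · d(348/174) = 1 · 2 = 2
  d = 348: 𝟙(348) · d(348/348) = 1 · 1 = 1
Summing: (𝟙 * d)(348) = 12 + 8 + 6 + 4 + 4 + 2 + 6 + 4 + 3 + 2 + 2 + 1 = 54.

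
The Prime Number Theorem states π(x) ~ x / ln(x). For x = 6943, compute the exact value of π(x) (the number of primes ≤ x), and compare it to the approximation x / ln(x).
π(6943) = 890;  x/ln(x) ≈ 784.92;  relative error ≈ 11.81%.

Directly count primes up to 6943: π(6943) = 890. The PNT approximation gives 6943/ln(6943) ≈ 6943/8.84549 ≈ 784.92. Relative error (π(x) − x/ln(x)) / π(x) ≈ 11.81%; the approximation is known to undercount slightly (Li(x) is a better estimate).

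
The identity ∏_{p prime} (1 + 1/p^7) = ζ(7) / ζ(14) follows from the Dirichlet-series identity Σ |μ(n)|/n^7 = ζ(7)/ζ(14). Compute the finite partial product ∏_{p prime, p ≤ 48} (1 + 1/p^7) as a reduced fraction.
∏ = 263853992248183929955588067841649958807762565359040660091503223132247928290282626850939575242745161896165376/261685269908462752626449098337825267072687203746267710284915637456014619560925349129829845059340019784340625

The primes p ≤ 48 are [2, 3, 5, 7, 11, 13, 17, 19, 23, 29, 31, 37, 41, 43, 47]. For each, (1 + 1/p^7) = (p^7 + 1)/p^7. Multiplying these fractions over p ∈ [2, 3, 5, 7, 11, 13, 17, 19, 23, 29, 31, 37, 41, 43, 47] gives 263853992248183929955588067841649958807762565359040660091503223132247928290282626850939575242745161896165376/261685269908462752626449098337825267072687203746267710284915637456014619560925349129829845059340019784340625. (In the limit P → ∞ this tends to ζ(7)/ζ(14).)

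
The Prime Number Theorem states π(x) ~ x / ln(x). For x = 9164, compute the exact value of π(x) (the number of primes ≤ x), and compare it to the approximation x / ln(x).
π(9164) = 1136;  x/ln(x) ≈ 1004.49;  relative error ≈ 11.58%.

Directly count primes up to 9164: π(9164) = 1136. The PNT approximation gives 9164/ln(9164) ≈ 9164/9.12304 ≈ 1004.49. Relative error (π(x) − x/ln(x)) / π(x) ≈ 11.58%; the approximation is known to undercount slightly (Li(x) is a better estimate).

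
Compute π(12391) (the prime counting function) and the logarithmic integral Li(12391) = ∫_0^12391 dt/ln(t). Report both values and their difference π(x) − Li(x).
π(12391) = 1479;  Li(12391) ≈ 1502.66;  π(x) − Li(x) ≈ -23.66.

Direct count of primes ≤ 12391 gives π(12391) = 1479. Numerical evaluation of the logarithmic integral gives Li(12391) ≈ 1502.66. The difference π(x) − Li(x) ≈ -23.66 is typically negative for small/moderate x (Li(x) overestimates), though Littlewood's theorem shows this sign changes infinitely often.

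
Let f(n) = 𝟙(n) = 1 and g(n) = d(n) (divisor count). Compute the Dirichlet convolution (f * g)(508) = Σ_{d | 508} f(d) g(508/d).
(𝟙 * d)(508) = 18

Divisors of 508: [1, 2, 4, 127, 254, 508]. For each d | 508:
  d = 1: 𝟙(1) · d(508/1) = 1 · 6 = 6
  d = 2: 𝟙(2) · d(508/2) = 1 · 4 = 4
  d = 4: 𝟙(4) · d(508/4) = 1 · 2 = 2
  d = 127: 𝟙(127) · d(508/127) = 1 · 3 = 3
  d = 254: 𝟙(254) · d(508/254) = 1 · 2 = 2
  d = 508: 𝟙(508) · d(508/508) = 1 · 1 = 1
Summing: (𝟙 * d)(508) = 6 + 4 + 2 + 3 + 2 + 1 = 18.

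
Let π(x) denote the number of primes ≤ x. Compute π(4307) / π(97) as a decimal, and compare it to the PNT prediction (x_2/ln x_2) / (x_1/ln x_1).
π(4307)/π(97) = 590/25 ≈ 23.6000;  PNT prediction ≈ 24.2742.

π(97) = 25 and π(4307) = 590, so π(4307)/π(97) ≈ 23.6000. The PNT-predicted ratio is (4307/ln(4307)) / (97/ln(97)) ≈ 24.2742. The two agree to within a few percent, as expected.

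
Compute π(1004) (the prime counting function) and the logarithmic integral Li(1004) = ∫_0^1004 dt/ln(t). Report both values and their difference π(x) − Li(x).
π(1004) = 168;  Li(1004) ≈ 178.19;  π(x) − Li(x) ≈ -10.19.

Direct count of primes ≤ 1004 gives π(1004) = 168. Numerical evaluation of the logarithmic integral gives Li(1004) ≈ 178.19. The difference π(x) − Li(x) ≈ -10.19 is typically negative for small/moderate x (Li(x) overestimates), though Littlewood's theorem shows this sign changes infinitely often.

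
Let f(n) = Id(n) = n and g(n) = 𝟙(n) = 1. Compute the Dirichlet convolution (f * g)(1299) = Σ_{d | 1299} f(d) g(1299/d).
(Id * 𝟙)(1299) = 1736

Divisors of 1299: [1, 3, 433, 1299]. For each d | 1299:
  d = 1: Id(1) · 𝟙(1299/1) = 1 · 1 = 1
  d = 3: Id(3) · 𝟙(1299/3) = 3 · 1 = 3
  d = 433: Id(433) · 𝟙(1299/433) = 433 · 1 = 433
  d = 1299: Id(1299) · 𝟙(1299/1299) = 1299 · 1 = 1299
Summing: (Id * 𝟙)(1299) = 1 + 3 + 433 + 1299 = 1736.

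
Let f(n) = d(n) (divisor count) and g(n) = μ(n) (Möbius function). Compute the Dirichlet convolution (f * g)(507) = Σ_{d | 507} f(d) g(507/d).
(d * μ)(507) = 1

Divisors of 507: [1, 3, 13, 39, 169, 507]. For each d | 507:
  d = 1: d(1) · μ(507/1) = 1 · 0 = 0
  d = 3: d(3) · μ(507/3) = 2 · 0 = 0
  d = 13: d(13) · μ(507/13) = 2 · 1 = 2
  d = 39: d(39) · μ(507/39) = 4 · -1 = -4
  d = 169: d(169) · μ(507/169) = 3 · -1 = -3
  d = 507: d(507) · μ(507/507) = 6 · 1 = 6
Summing: (d * μ)(507) = 0 + 0 + 2 + -4 + -3 + 6 = 1.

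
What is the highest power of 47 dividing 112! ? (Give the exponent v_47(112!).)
v_47(112!) = 2

Legendre's formula: v_p(n!) = Σ_{k ≥ 1} ⌊n / p^k⌋. For p = 47, n = 112, the terms are:
  ⌊112/47^1⌋ = ⌊112/47⌋ = 2
(the next term ⌊112/47^2⌋ = 0, terminating the sum). Summing: v_47(112!) = 2 = 2.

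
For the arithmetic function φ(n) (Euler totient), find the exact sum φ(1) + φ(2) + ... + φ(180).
Σ_{n ≤ 180} φ(n) = 9880

Compute φ(n) for each 1 ≤ n ≤ 180: φ(1) = 1, φ(2) = 1, φ(3) = 2, φ(4) = 2, φ(5) = 4, φ(6) = 2, φ(7) = 6, φ(8) = 4, φ(9) = 6, φ(10) = 4, φ(11) = 10, φ(12) = 4, φ(13) = 12, φ(14) = 6, φ(15) = 8, φ(16) = 8, φ(17) = 16, φ(18) = 6, φ(19) = 18, φ(20) = 8, φ(21) = 12, φ(22) = 10, φ(23) = 22, φ(24) = 8, φ(25) = 20, φ(26) = 12, φ(27) = 18, φ(28) = 12, φ(29) = 28, φ(30) = 8, φ(31) = 30, φ(32) = 16, φ(33) = 20, φ(34) = 16, φ(35) = 24, φ(36) = 12, φ(37) = 36, φ(38) = 18, φ(39) = 24, φ(40) = 16, φ(41) = 40, φ(42) = 12, φ(43) = 42, φ(44) = 20, φ(45) = 24, φ(46) = 22, φ(47) = 46, φ(48) = 16, φ(49) = 42, φ(50) = 20, φ(51) = 32, φ(52) = 24, φ(53) = 52, φ(54) = 18, φ(55) = 40, φ(56) = 24, φ(57) = 36, φ(58) = 28, φ(59) = 58, φ(60) = 16, φ(61) = 60, φ(62) = 30, φ(63) = 36, φ(64) = 32, φ(65) = 48, φ(66) = 20, φ(67) = 66, φ(68) = 32, φ(69) = 44, φ(70) = 24, φ(71) = 70, φ(72) = 24, φ(73) = 72, φ(74) = 36, φ(75) = 40, φ(76) = 36, φ(77) = 60, φ(78) = 24, φ(79) = 78, φ(80) = 32, φ(81) = 54, φ(82) = 40, φ(83) = 82, φ(84) = 24, φ(85) = 64, φ(86) = 42, φ(87) = 56, φ(88) = 40, φ(89) = 88, φ(90) = 24, φ(91) = 72, φ(92) = 44, φ(93) = 60, φ(94) = 46, φ(95) = 72, φ(96) = 32, φ(97) = 96, φ(98) = 42, φ(99) = 60, φ(100) = 40, φ(101) = 100, φ(102) = 32, φ(103) = 102, φ(104) = 48, φ(105) = 48, φ(106) = 52, φ(107) = 106, φ(108) = 36, φ(109) = 108, φ(110) = 40, φ(111) = 72, φ(112) = 48, φ(113) = 112, φ(114) = 36, φ(115) = 88, φ(116) = 56, φ(117) = 72, φ(118) = 58, φ(119) = 96, φ(120) = 32, φ(121) = 110, φ(122) = 60, φ(123) = 80, φ(124) = 60, φ(125) = 100, φ(126) = 36, φ(127) = 126, φ(128) = 64, φ(129) = 84, φ(130) = 48, φ(131) = 130, φ(132) = 40, φ(133) = 108, φ(134) = 66, φ(135) = 72, φ(136) = 64, φ(137) = 136, φ(138) = 44, φ(139) = 138, φ(140) = 48, φ(141) = 92, φ(142) = 70, φ(143) = 120, φ(144) = 48, φ(145) = 112, φ(146) = 72, φ(147) = 84, φ(148) = 72, φ(149) = 148, φ(150) = 40, φ(151) = 150, φ(152) = 72, φ(153) = 96, φ(154) = 60, φ(155) = 120, φ(156) = 48, φ(157) = 156, φ(158) = 78, φ(159) = 104, φ(160) = 64, φ(161) = 132, φ(162) = 54, φ(163) = 162, φ(164) = 80, φ(165) = 80, φ(166) = 82, φ(167) = 166, φ(168) = 48, φ(169) = 156, φ(170) = 64, φ(171) = 108, φ(172) = 84, φ(173) = 172, φ(174) = 56, φ(175) = 120, φ(176) = 80, φ(177) = 116, φ(178) = 88, φ(179) = 178, φ(180) = 48. Summing all 180 values: 9880. (Average order: Σ_{n ≤ x} φ(n) ~ (3/π²) x². For x = 180, (3/π²)·180² ≈ 9848.42.)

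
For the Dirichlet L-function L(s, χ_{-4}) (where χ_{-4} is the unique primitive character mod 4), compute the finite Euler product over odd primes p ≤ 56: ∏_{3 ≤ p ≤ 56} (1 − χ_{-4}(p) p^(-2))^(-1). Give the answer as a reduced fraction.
∏ = 6080498115610191266973991/6635764829241999360000000

The odd primes p ≤ 56 are [3, 5, 7, 11, 13, 17, 19, 23, 29, 31, 37, 41, 43, 47, 53]. For each, χ(p) = 1 if p ≡ 1 mod 4, χ(p) = −1 if p ≡ 3 mod 4. Taking (1 − χ(p)/p^2)^(-1) = p^2/(p^2 − χ(p)): (1 − (-1)/3^2)^(-1) · (1 − (1)/5^2)^(-1) · (1 − (-1)/7^2)^(-1) · (1 − (-1)/11^2)^(-1) · (1 − (1)/13^2)^(-1) · (1 − (1)/17^2)^(-1) · (1 − (-1)/19^2)^(-1) · (1 − (-1)/23^2)^(-1) · (1 − (1)/29^2)^(-1) · (1 − (-1)/31^2)^(-1) · (1 − (1)/37^2)^(-1) · (1 − (1)/41^2)^(-1) · (1 − (-1)/43^2)^(-1) · (1 − (-1)/47^2)^(-1) · (1 − (1)/53^2)^(-1) = 6080498115610191266973991/6635764829241999360000000.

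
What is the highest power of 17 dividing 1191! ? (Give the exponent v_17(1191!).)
v_17(1191!) = 74

Legendre's formula: v_p(n!) = Σ_{k ≥ 1} ⌊n / p^k⌋. For p = 17, n = 1191, the terms are:
  ⌊1191/17^1⌋ = ⌊1191/17⌋ = 70
  ⌊1191/17^2⌋ = ⌊1191/289⌋ = 4
(the next term ⌊1191/17^3⌋ = 0, terminating the sum). Summing: v_17(1191!) = 70 + 4 = 74.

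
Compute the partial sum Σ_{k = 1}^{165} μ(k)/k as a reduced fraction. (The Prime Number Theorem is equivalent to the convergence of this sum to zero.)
Σ μ(k)/k = 39559613656892389988868176705313193612521402770457442247492939/5766152219975951659023630035336134306565384015606066319856068810

Values of μ(k) for 1 ≤ k ≤ 165: μ(1) = 1, μ(2) = -1, μ(3) = -1, μ(5) = -1, μ(6) = 1, μ(7) = -1, μ(10) = 1, μ(11) = -1, μ(13) = -1, μ(14) = 1, μ(15) = 1, μ(17) = -1, μ(19) = -1, μ(21) = 1, μ(22) = 1, μ(23) = -1, μ(26) = 1, μ(29) = -1, μ(30) = -1, μ(31) = -1, μ(33) = 1, μ(34) = 1, μ(35) = 1, μ(37) = -1, μ(38) = 1, μ(39) = 1, μ(41) = -1, μ(42) = -1, μ(43) = -1, μ(46) = 1, μ(47) = -1, μ(51) = 1, μ(53) = -1, μ(55) = 1, μ(57) = 1, μ(58) = 1, μ(59) = -1, μ(61) = -1, μ(62) = 1, μ(65) = 1, μ(66) = -1, μ(67) = -1, μ(69) = 1, μ(70) = -1, μ(71) = -1, μ(73) = -1, μ(74) = 1, μ(77) = 1, μ(78) = -1, μ(79) = -1, μ(82) = 1, μ(83) = -1, μ(85) = 1, μ(86) = 1, μ(87) = 1, μ(89) = -1, μ(91) = 1, μ(93) = 1, μ(94) = 1, μ(95) = 1, μ(97) = -1, μ(101) = -1, μ(102) = -1, μ(103) = -1, μ(105) = -1, μ(106) = 1, μ(107) = -1, μ(109) = -1, μ(110) = -1, μ(111) = 1, μ(113) = -1, μ(114) = -1, μ(115) = 1, μ(118) = 1, μ(119) = 1, μ(122) = 1, μ(123) = 1, μ(127) = -1, μ(129) = 1, μ(130) = -1, μ(131) = -1, μ(133) = 1, μ(134) = 1, μ(137) = -1, μ(138) = -1, μ(139) = -1, μ(141) = 1, μ(142) = 1, μ(143) = 1, μ(145) = 1, μ(146) = 1, μ(149) = -1, μ(151) = -1, μ(154) = -1, μ(155) = 1, μ(157) = -1, μ(158) = 1, μ(159) = 1, μ(161) = 1, μ(163) = -1, μ(165) = -1, with μ = 0 on non-squarefree integers. Summing μ(k)/k for k where μ(k) ≠ 0 gives 39559613656892389988868176705313193612521402770457442247492939/5766152219975951659023630035336134306565384015606066319856068810 ≈ 0.0069. (PNT ⟺ this sum → 0 as n → ∞.)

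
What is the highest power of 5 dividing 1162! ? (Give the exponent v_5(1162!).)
v_5(1162!) = 288

Legendre's formula: v_p(n!) = Σ_{k ≥ 1} ⌊n / p^k⌋. For p = 5, n = 1162, the terms are:
  ⌊1162/5^1⌋ = ⌊1162/5⌋ = 232
  ⌊1162/5^2⌋ = ⌊1162/25⌋ = 46
  ⌊1162/5^3⌋ = ⌊1162/125⌋ = 9
  ⌊1162/5^4⌋ = ⌊1162/625⌋ = 1
(the next term ⌊1162/5^5⌋ = 0, terminating the sum). Summing: v_5(1162!) = 232 + 46 + 9 + 1 = 288.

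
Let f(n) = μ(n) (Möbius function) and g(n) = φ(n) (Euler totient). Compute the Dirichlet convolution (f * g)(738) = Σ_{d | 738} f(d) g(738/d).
(μ * φ)(738) = 0

Divisors of 738: [1, 2, 3, 6, 9, 18, 41, 82, 123, 246, 369, 738]. For each d | 738:
  d = 1: μ(1) · φ(738/1) = 1 · 240 = 240
  d = 2: μ(2) · φ(738/2) = -1 · 240 = -240
  d = 3: μ(3) · φ(738/3) = -1 · 80 = -80
  d = 6: μ(6) · φ(738/6) = 1 · 80 = 80
  d = 9: μ(9) · φ(738/9) = 0 · 40 = 0
  d = 18: μ(18) · φ(738/18) = 0 · 40 = 0
  d = 41: μ(41) · φ(738/41) = -1 · 6 = -6
  d = 82: μ(82) · φ(738/82) = 1 · 6 = 6
  d = 123: μ(123) · φ(738/123) = 1 · 2 = 2
  d = 246: μ(246) · φ(738/246) = -1 · 2 = -2
  d = 369: μ(369) · φ(738/369) = 0 · 1 = 0
  d = 738: μ(738) · φ(738/738) = 0 · 1 = 0
Summing: (μ * φ)(738) = 240 + -240 + -80 + 80 + 0 + 0 + -6 + 6 + 2 + -2 + 0 + 0 = 0.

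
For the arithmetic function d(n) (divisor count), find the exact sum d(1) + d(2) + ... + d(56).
Σ_{n ≤ 56} d(n) = 239

Compute d(n) for each 1 ≤ n ≤ 56: d(1) = 1, d(2) = 2, d(3) = 2, d(4) = 3, d(5) = 2, d(6) = 4, d(7) = 2, d(8) = 4, d(9) = 3, d(10) = 4, d(11) = 2, d(12) = 6, d(13) = 2, d(14) = 4, d(15) = 4, d(16) = 5, d(17) = 2, d(18) = 6, d(19) = 2, d(20) = 6, d(21) = 4, d(22) = 4, d(23) = 2, d(24) = 8, d(25) = 3, d(26) = 4, d(27) = 4, d(28) = 6, d(29) = 2, d(30) = 8, d(31) = 2, d(32) = 6, d(33) = 4, d(34) = 4, d(35) = 4, d(36) = 9, d(37) = 2, d(38) = 4, d(39) = 4, d(40) = 8, d(41) = 2, d(42) = 8, d(43) = 2, d(44) = 6, d(45) = 6, d(46) = 4, d(47) = 2, d(48) = 10, d(49) = 3, d(50) = 6, d(51) = 4, d(52) = 6, d(53) = 2, d(54) = 8, d(55) = 4, d(56) = 8. Summing all 56 values: 239. (Dirichlet's divisor formula: Σ_{n ≤ x} d(n) = x ln(x) + (2γ − 1) x + O(√x). For x = 56, the asymptotic estimate is ≈ 234.07.)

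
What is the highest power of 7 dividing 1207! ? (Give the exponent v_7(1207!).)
v_7(1207!) = 199

Legendre's formula: v_p(n!) = Σ_{k ≥ 1} ⌊n / p^k⌋. For p = 7, n = 1207, the terms are:
  ⌊1207/7^1⌋ = ⌊1207/7⌋ = 172
  ⌊1207/7^2⌋ = ⌊1207/49⌋ = 24
  ⌊1207/7^3⌋ = ⌊1207/343⌋ = 3
(the next term ⌊1207/7^4⌋ = 0, terminating the sum). Summing: v_7(1207!) = 172 + 24 + 3 = 199.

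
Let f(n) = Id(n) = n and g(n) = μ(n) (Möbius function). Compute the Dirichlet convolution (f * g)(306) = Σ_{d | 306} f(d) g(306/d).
(Id * μ)(306) = 96

Divisors of 306: [1, 2, 3, 6, 9, 17, 18, 34, 51, 102, 153, 306]. For each d | 306:
  d = 1: Id(1) · μ(306/1) = 1 · 0 = 0
  d = 2: Id(2) · μ(306/2) = 2 · 0 = 0
  d = 3: Id(3) · μ(306/3) = 3 · -1 = -3
  d = 6: Id(6) · μ(306/6) = 6 · 1 = 6
  d = 9: Id(9) · μ(306/9) = 9 · 1 = 9
  d = 17: Id(17) · μ(306/17) = 17 · 0 = 0
  d = 18: Id(18) · μ(306/18) = 18 · -1 = -18
  d = 34: Id(34) · μ(306/34) = 34 · 0 = 0
  d = 51: Id(51) · μ(306/51) = 51 · 1 = 51
  d = 102: Id(102) · μ(306/102) = 102 · -1 = -102
  d = 153: Id(153) · μ(306/153) = 153 · -1 = -153
  d = 306: Id(306) · μ(306/306) = 306 · 1 = 306
Summing: (Id * μ)(306) = 0 + 0 + -3 + 6 + 9 + 0 + -18 + 0 + 51 + -102 + -153 + 306 = 96.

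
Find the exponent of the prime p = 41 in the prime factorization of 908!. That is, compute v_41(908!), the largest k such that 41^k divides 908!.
v_41(908!) = 22

Legendre's formula: v_p(n!) = Σ_{k ≥ 1} ⌊n / p^k⌋. For p = 41, n = 908, the terms are:
  ⌊908/41^1⌋ = ⌊908/41⌋ = 22
(the next term ⌊908/41^2⌋ = 0, terminating the sum). Summing: v_41(908!) = 22 = 22.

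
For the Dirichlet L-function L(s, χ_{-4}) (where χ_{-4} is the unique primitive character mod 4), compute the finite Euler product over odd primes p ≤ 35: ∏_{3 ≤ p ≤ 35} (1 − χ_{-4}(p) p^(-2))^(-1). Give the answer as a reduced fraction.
∏ = 70163108671177093/76623095660544000

The odd primes p ≤ 35 are [3, 5, 7, 11, 13, 17, 19, 23, 29, 31]. For each, χ(p) = 1 if p ≡ 1 mod 4, χ(p) = −1 if p ≡ 3 mod 4. Taking (1 − χ(p)/p^2)^(-1) = p^2/(p^2 − χ(p)): (1 − (-1)/3^2)^(-1) · (1 − (1)/5^2)^(-1) · (1 − (-1)/7^2)^(-1) · (1 − (-1)/11^2)^(-1) · (1 − (1)/13^2)^(-1) · (1 − (1)/17^2)^(-1) · (1 − (-1)/19^2)^(-1) · (1 − (-1)/23^2)^(-1) · (1 − (1)/29^2)^(-1) · (1 − (-1)/31^2)^(-1) = 70163108671177093/76623095660544000.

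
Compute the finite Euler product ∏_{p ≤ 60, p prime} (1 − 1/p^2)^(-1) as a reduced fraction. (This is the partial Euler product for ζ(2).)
∏ = 4205363768417768013291880649341/2564836551747260156404039680000

The primes p ≤ 60 are [2, 3, 5, 7, 11, 13, 17, 19, 23, 29, 31, 37, 41, 43, 47, 53, 59]. For each prime, (1 − 1/p^2)^(-1) = p^2 / (p^2 − 1). The product is (1 − 1/2^2)^(-1), (1 − 1/3^2)^(-1), (1 − 1/5^2)^(-1), (1 − 1/7^2)^(-1), (1 − 1/11^2)^(-1), (1 − 1/13^2)^(-1), (1 − 1/17^2)^(-1), (1 − 1/19^2)^(-1), (1 − 1/23^2)^(-1), (1 − 1/29^2)^(-1), (1 − 1/31^2)^(-1), (1 − 1/37^2)^(-1), (1 − 1/41^2)^(-1), (1 − 1/43^2)^(-1), (1 − 1/47^2)^(-1), (1 − 1/53^2)^(-1), (1 − 1/59^2)^(-1) = ∏ p^2 / (p^2 − 1) = 4205363768417768013291880649341/2564836551747260156404039680000.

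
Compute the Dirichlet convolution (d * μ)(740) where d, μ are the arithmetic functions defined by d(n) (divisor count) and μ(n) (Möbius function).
(d * μ)(740) = 1

Divisors of 740: [1, 2, 4, 5, 10, 20, 37, 74, 148, 185, 370, 740]. For each d | 740:
  d = 1: d(1) · μ(740/1) = 1 · 0 = 0
  d = 2: d(2) · μ(740/2) = 2 · -1 = -2
  d = 4: d(4) · μ(740/4) = 3 · 1 = 3
  d = 5: d(5) · μ(740/5) = 2 · 0 = 0
  d = 10: d(10) · μ(740/10) = 4 · 1 = 4
  d = 20: d(20) · μ(740/20) = 6 · -1 = -6
  d = 37: d(37) · μ(740/37) = 2 · 0 = 0
  d = 74: d(74) · μ(740/74) = 4 · 1 = 4
  d = 148: d(148) · μ(740/148) = 6 · -1 = -6
  d = 185: d(185) · μ(740/185) = 4 · 0 = 0
  d = 370: d(370) · μ(740/370) = 8 · -1 = -8
  d = 740: d(740) · μ(740/740) = 12 · 1 = 12
Summing: (d * μ)(740) = 0 + -2 + 3 + 0 + 4 + -6 + 0 + 4 + -6 + 0 + -8 + 12 = 1.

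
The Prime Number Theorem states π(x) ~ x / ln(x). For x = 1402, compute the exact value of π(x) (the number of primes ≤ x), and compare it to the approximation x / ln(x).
π(1402) = 222;  x/ln(x) ≈ 193.50;  relative error ≈ 12.84%.

Directly count primes up to 1402: π(1402) = 222. The PNT approximation gives 1402/ln(1402) ≈ 1402/7.24566 ≈ 193.50. Relative error (π(x) − x/ln(x)) / π(x) ≈ 12.84%; the approximation is known to undercount slightly (Li(x) is a better estimate).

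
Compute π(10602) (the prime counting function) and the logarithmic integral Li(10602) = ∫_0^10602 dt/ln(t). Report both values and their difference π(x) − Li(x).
π(10602) = 1293;  Li(10602) ≈ 1311.29;  π(x) − Li(x) ≈ -18.29.

Direct count of primes ≤ 10602 gives π(10602) = 1293. Numerical evaluation of the logarithmic integral gives Li(10602) ≈ 1311.29. The difference π(x) − Li(x) ≈ -18.29 is typically negative for small/moderate x (Li(x) overestimates), though Littlewood's theorem shows this sign changes infinitely often.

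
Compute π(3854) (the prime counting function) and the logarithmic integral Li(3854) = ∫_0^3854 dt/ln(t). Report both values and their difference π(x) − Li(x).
π(3854) = 535;  Li(3854) ≈ 547.72;  π(x) − Li(x) ≈ -12.72.

Direct count of primes ≤ 3854 gives π(3854) = 535. Numerical evaluation of the logarithmic integral gives Li(3854) ≈ 547.72. The difference π(x) − Li(x) ≈ -12.72 is typically negative for small/moderate x (Li(x) overestimates), though Littlewood's theorem shows this sign changes infinitely often.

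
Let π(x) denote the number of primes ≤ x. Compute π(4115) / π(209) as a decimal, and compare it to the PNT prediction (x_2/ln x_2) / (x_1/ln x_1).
π(4115)/π(209) = 566/46 ≈ 12.3043;  PNT prediction ≈ 12.6388.

π(209) = 46 and π(4115) = 566, so π(4115)/π(209) ≈ 12.3043. The PNT-predicted ratio is (4115/ln(4115)) / (209/ln(209)) ≈ 12.6388. The two agree to within a few percent, as expected.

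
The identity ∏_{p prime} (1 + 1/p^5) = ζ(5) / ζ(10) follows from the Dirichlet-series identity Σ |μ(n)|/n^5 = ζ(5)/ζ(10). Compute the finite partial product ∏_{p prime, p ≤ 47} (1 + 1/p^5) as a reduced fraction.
∏ = 77350420258916008694441522216355088445733760320747817275637792505856/74669957780522328018216335873020857442299719217280893302140029444835

The primes p ≤ 47 are [2, 3, 5, 7, 11, 13, 17, 19, 23, 29, 31, 37, 41, 43, 47]. For each, (1 + 1/p^5) = (p^5 + 1)/p^5. Multiplying these fractions over p ∈ [2, 3, 5, 7, 11, 13, 17, 19, 23, 29, 31, 37, 41, 43, 47] gives 77350420258916008694441522216355088445733760320747817275637792505856/74669957780522328018216335873020857442299719217280893302140029444835. (In the limit P → ∞ this tends to ζ(5)/ζ(10).)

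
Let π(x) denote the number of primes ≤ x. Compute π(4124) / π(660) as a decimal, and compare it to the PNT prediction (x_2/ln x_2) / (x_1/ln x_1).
π(4124)/π(660) = 566/120 ≈ 4.7167;  PNT prediction ≈ 4.8731.

π(660) = 120 and π(4124) = 566, so π(4124)/π(660) ≈ 4.7167. The PNT-predicted ratio is (4124/ln(4124)) / (660/ln(660)) ≈ 4.8731. The two agree to within a few percent, as expected.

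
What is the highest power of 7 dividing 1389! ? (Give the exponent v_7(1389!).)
v_7(1389!) = 230

Legendre's formula: v_p(n!) = Σ_{k ≥ 1} ⌊n / p^k⌋. For p = 7, n = 1389, the terms are:
  ⌊1389/7^1⌋ = ⌊1389/7⌋ = 198
  ⌊1389/7^2⌋ = ⌊1389/49⌋ = 28
  ⌊1389/7^3⌋ = ⌊1389/343⌋ = 4
(the next term ⌊1389/7^4⌋ = 0, terminating the sum). Summing: v_7(1389!) = 198 + 28 + 4 = 230.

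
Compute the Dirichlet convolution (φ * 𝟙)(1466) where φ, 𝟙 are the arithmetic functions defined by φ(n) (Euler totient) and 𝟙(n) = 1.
(φ * 𝟙)(1466) = 1466

Divisors of 1466: [1, 2, 733, 1466]. For each d | 1466:
  d = 1: φ(1) · 𝟙(1466/1) = 1 · 1 = 1
  d = 2: φ(2) · 𝟙(1466/2) = 1 · 1 = 1
  d = 733: φ(733) · 𝟙(1466/733) = 732 · 1 = 732
  d = 1466: φ(1466) · 𝟙(1466/1466) = 732 · 1 = 732
Summing: (φ * 𝟙)(1466) = 1 + 1 + 732 + 732 = 1466.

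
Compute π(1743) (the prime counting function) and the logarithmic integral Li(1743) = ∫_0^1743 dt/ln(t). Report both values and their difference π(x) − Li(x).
π(1743) = 271;  Li(1743) ≈ 280.69;  π(x) − Li(x) ≈ -9.69.

Direct count of primes ≤ 1743 gives π(1743) = 271. Numerical evaluation of the logarithmic integral gives Li(1743) ≈ 280.69. The difference π(x) − Li(x) ≈ -9.69 is typically negative for small/moderate x (Li(x) overestimates), though Littlewood's theorem shows this sign changes infinitely often.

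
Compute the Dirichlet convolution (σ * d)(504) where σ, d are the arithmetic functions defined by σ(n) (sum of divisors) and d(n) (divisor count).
(σ * d)(504) = 10080

Divisors of 504: [1, 2, 3, 4, 6, 7, 8, 9, 12, 14, 18, 21, 24, 28, 36, 42, 56, 63, 72, 84, 126, 168, 252, 504]. For each d | 504:
  d = 1: σ(1) · d(504/1) = 1 · 24 = 24
  d = 2: σ(2) · d(504/2) = 3 · 18 = 54
  d = 3: σ(3) · d(504/3) = 4 · 16 = 64
  d = 4: σ(4) · d(504/4) = 7 · 12 = 84
  d = 6: σ(6) · d(504/6) = 12 · 12 = 144
  d = 7: σ(7) · d(504/7) = 8 · 12 = 96
  d = 8: σ(8) · d(504/8) = 15 · 6 = 90
  d = 9: σ(9) · d(504/9) = 13 · 8 = 104
  d = 12: σ(12) · d(504/12) = 28 · 8 = 224
  d = 14: σ(14) · d(504/14) = 24 · 9 = 216
  d = 18: σ(18) · d(504/18) = 39 · 6 = 234
  d = 21: σ(21) · d(504/21) = 32 · 8 = 256
  d = 24: σ(24) · d(504/24) = 60 · 4 = 240
  d = 28: σ(28) · d(504/28) = 56 · 6 = 336
  d = 36: σ(36) · d(504/36) = 91 · 4 = 364
  d = 42: σ(42) · d(504/42) = 96 · 6 = 576
  d = 56: σ(56) · d(504/56) = 120 · 3 = 360
  d = 63: σ(63) · d(504/63) = 104 · 4 = 416
  d = 72: σ(72) · d(504/72) = 195 · 2 = 390
  d = 84: σ(84) · d(504/84) = 224 · 4 = 896
  d = 126: σ(126) · d(504/126) = 312 · 3 = 936
  d = 168: σ(168) · d(504/168) = 480 · 2 = 960
  d = 252: σ(252) · d(504/252) = 728 · 2 = 1456
  d = 504: σ(504) · d(504/504) = 1560 · 1 = 1560
Summing: (σ * d)(504) = 24 + 54 + 64 + 84 + 144 + 96 + 90 + 104 + 224 + 216 + 234 + 256 + 240 + 336 + 364 + 576 + 360 + 416 + 390 + 896 + 936 + 960 + 1456 + 1560 = 10080.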